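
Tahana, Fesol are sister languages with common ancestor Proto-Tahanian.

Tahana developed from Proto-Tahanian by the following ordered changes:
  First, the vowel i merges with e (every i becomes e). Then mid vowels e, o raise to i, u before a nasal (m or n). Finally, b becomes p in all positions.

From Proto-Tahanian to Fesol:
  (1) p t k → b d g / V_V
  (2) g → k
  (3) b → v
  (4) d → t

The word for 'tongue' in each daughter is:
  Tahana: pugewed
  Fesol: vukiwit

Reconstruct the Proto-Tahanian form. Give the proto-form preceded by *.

*bugiwid

Position 4: Tahana has e, Fesol has i. Fesol preserves i here (none of its changes turn any other segment into i), so the proto-segment is *i.
Position 7: Tahana has d, Fesol has t. Tahana preserves d here (none of its changes turn any other segment into d), so the proto-segment is *d.
Verify the candidate proto-form against each daughter:
Tahana: *bugiwid
  bugiwid → bugewed   [vowel merger]
  bugewed (rule 2 does not apply)
  bugewed → pugewed   [unconditioned shift]
  giving Tahana pugewed.
Fesol: *bugiwid > bukiwid > vukiwid > vukiwit  (by unconditioned shift, unconditioned shift, unconditioned shift)
Only *bugiwid yields all of Tahana pugewed, Fesol vukiwit.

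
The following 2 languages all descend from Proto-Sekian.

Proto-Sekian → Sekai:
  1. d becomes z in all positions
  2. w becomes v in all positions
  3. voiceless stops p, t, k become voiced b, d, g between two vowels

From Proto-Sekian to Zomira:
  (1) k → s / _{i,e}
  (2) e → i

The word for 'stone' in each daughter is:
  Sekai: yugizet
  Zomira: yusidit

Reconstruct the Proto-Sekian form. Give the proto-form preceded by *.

*yukidet

Position 6: Sekai has e, Zomira has i. Sekai preserves e here (none of its changes turn any other segment into e), so the proto-segment is *e.
Position 3: Sekai has g, Zomira has s. Taking the neighbouring segments as reconstructed: Sekai g could go back to *k or *g; Zomira s could go back to *k or *s — the one source consistent with every daughter is *k.
This points to *yukidet. Verify forward in each daughter:
Sekai: *yukidet
  yukidet → yukizet   [unconditioned shift]
  yukizet (rule 2 does not apply)
  yukizet → yugizet   [intervocalic voicing]
  giving Sekai yugizet.
Zomira: *yukidet
  yukidet → yusidet   [palatalisation]
  yusidet → yusidit   [vowel merger]
  giving Zomira yusidit.
*yukidet is the unique common source.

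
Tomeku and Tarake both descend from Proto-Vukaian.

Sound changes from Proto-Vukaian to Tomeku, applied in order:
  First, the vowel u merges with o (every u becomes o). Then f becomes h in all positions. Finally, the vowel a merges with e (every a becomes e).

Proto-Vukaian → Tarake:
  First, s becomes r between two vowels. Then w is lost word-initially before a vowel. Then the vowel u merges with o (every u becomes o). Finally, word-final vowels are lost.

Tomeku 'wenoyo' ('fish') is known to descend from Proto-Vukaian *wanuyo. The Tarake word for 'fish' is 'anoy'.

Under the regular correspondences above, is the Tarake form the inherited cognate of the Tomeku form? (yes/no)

Derive the expected Tarake reflex of *wanuyo:
Tarake: start from *wanuyo.
  rule 1: no change — wanuyo
  rule 2 (glide loss): wanuyo → anuyo
  rule 3 (vowel merger): anuyo → anoyo
  rule 4 (apocope): anoyo → anoy
  ⇒ Tarake anoy
Tarake 'anoy' matches the regular reflex exactly, so the pair is cognate.

yes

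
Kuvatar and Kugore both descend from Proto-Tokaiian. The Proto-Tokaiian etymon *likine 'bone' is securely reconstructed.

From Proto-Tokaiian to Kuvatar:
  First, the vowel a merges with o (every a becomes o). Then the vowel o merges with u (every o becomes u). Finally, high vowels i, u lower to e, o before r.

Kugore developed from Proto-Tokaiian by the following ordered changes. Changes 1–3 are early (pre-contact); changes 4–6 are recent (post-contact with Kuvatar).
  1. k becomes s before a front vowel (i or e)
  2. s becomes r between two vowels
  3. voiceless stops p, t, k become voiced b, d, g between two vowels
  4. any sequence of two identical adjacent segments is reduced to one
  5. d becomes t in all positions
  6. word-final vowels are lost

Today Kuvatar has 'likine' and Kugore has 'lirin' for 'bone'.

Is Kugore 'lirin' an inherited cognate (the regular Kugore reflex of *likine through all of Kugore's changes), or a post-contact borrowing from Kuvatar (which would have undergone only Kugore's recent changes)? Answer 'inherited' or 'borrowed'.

If inherited, *likine would pass through all of Kugore's changes:
Kugore: start from *likine.
  rule 1 (palatalisation): likine → lisine
  rule 2 (rhotacism): lisine → lirine
  rule 3: no change — lirine
  rule 4: no change — lirine
  rule 5: no change — lirine
  rule 6 (apocope): lirine → lirin
  ⇒ Kugore lirin
If borrowed from Kuvatar 'likine' after the early changes, it would undergo only the recent ones:
  rule 4 (degemination): no change (likine)
  rule 5 (unconditioned shift): no change (likine)
  rule 6 (apocope): likine → likin
  ⇒ as a loan: likin
Kugore 'lirin' matches the inherited outcome exactly, so it is an inherited cognate, not a loan.

inherited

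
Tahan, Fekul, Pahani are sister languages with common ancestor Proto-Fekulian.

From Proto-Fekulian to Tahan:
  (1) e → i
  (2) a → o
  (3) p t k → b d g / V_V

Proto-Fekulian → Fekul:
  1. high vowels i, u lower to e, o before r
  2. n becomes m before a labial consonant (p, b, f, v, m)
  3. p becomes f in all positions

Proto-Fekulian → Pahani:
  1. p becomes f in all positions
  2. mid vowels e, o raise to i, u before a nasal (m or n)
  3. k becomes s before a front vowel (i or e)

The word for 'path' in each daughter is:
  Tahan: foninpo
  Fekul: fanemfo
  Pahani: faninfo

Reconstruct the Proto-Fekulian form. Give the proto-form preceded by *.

Position 2: Tahan has o, Fekul has a, Pahani has a. Fekul preserves a here (none of its changes turn any other segment into a), so the proto-segment is *a.
Position 4: Tahan has i, Fekul has e, Pahani has i. Taking the neighbouring segments as reconstructed: Tahan i could go back to *e or *i; Fekul e can only go back to *e; Pahani i could go back to *e or *i — the one source consistent with every daughter is *e.
Continuing position by position gives *fanenpo; check it forward:
Tahan: *fanenpo > faninpo > foninpo  (by vowel merger, vowel merger)
Fekul: *fanenpo > fanempo > fanemfo  (by nasal place assimilation, unconditioned shift)
Pahani: start from *fanenpo.
  rule 1 (unconditioned shift): fanenpo → fanenfo
  rule 2 (pre-nasal raising): fanenfo → faninfo
  rule 3: no change — faninfo
  ⇒ Pahani faninfo
No other proto-form is consistent with every reflex, so the reconstruction is *fanenpo.

*fanenpo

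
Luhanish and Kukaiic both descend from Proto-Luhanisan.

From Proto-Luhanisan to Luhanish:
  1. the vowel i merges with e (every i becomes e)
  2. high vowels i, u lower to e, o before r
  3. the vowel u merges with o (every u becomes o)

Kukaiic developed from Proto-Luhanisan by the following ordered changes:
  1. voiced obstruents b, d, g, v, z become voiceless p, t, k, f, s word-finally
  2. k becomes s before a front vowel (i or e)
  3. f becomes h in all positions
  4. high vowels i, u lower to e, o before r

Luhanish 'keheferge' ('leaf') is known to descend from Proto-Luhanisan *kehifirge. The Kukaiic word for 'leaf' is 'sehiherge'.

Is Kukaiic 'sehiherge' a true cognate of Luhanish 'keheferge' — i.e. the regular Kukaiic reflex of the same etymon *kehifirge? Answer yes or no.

Derive the expected Kukaiic reflex of *kehifirge:
Kukaiic: *kehifirge > sehifirge > sehihirge > sehiherge  (by palatalisation, unconditioned shift, pre-rhotic lowering)
Kukaiic 'sehiherge' matches the regular reflex exactly, so the pair is cognate.

yes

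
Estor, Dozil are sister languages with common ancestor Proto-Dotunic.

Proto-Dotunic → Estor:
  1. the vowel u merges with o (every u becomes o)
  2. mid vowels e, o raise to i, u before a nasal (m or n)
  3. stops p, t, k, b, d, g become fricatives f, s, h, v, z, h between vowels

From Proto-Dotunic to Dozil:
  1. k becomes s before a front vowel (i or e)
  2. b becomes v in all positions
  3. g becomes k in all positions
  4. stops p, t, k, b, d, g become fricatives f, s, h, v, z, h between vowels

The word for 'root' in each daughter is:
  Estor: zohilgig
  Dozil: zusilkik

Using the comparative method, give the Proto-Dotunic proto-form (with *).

Position 2: Estor has o, Dozil has u. Dozil preserves u here (none of its changes turn any other segment into u), so the proto-segment is *u.
Position 3: Estor has h, Dozil has s. Taking the neighbouring segments as reconstructed: Estor h could go back to *k or *g or *h; Dozil s could go back to *t or *k or *s — the one source consistent with every daughter is *k.
Position 8: Estor has g, Dozil has k. Estor preserves g here (none of its changes turn any other segment into g), so the proto-segment is *g.
Verify the candidate proto-form against each daughter:
Estor: *zukilgig > zokilgig > zohilgig  (by vowel merger, intervocalic lenition)
Dozil: *zukilgig > zusilgig > zusilkik  (by palatalisation, unconditioned shift)
Only *zukilgig yields all of Estor zohilgig, Dozil zusilkik.

*zukilgig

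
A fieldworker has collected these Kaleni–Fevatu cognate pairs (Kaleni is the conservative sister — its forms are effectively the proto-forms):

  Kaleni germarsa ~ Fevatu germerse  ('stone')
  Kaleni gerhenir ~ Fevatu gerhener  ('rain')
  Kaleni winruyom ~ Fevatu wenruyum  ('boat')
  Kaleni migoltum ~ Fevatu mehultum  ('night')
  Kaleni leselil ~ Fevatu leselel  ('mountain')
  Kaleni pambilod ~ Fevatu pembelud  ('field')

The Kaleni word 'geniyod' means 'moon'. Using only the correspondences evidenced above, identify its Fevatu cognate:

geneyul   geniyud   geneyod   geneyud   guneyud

geneyud

migoltum ~ mehultum, leselil ~ leselel — Kaleni i corresponds to Fevatu e after a consonant, before a consonant other than r, m, n, p, b, f, v.
migoltum ~ mehultum, pambilod ~ pembelud — Kaleni o corresponds to Fevatu u after a consonant, before a consonant other than r, m, n, p, b, f, v.
Applying these to Kaleni 'geniyod':
  geniyod → geneyod   (i→e after a consonant, before a consonant other than r, m, n, p, b, f, v)
  geneyod → geneyud   (o→u after a consonant, before a consonant other than r, m, n, p, b, f, v)
So the Fevatu cognate is 'geneyud'.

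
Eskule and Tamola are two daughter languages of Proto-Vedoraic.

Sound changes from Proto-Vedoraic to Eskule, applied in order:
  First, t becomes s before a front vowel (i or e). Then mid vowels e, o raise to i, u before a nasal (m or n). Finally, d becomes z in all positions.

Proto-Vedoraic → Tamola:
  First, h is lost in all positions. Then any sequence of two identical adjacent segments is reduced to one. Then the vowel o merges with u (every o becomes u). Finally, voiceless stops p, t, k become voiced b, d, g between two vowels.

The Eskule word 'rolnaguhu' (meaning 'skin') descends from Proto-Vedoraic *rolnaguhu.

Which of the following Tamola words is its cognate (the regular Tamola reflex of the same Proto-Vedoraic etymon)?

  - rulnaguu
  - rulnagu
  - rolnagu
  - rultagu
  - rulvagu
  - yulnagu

Tamola: *rolnaguhu > rolnaguu > rolnagu > rulnagu  (by h-loss, degemination, vowel merger)
Only 'rulnagu' matches the regular Tamola development of *rolnaguhu.

rulnagu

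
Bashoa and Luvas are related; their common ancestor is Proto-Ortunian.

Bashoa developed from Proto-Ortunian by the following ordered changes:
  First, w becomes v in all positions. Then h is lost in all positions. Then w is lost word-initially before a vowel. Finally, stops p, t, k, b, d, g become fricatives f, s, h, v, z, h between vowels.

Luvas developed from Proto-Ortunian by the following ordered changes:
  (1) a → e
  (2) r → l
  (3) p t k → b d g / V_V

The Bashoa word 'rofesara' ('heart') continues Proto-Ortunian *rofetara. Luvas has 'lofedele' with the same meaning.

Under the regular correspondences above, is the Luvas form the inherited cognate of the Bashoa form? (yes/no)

Derive the expected Luvas reflex of *rofetara:
Luvas: *rofetara
  rofetara → rofetere   [vowel merger]
  rofetere → lofetele   [unconditioned shift]
  lofetele → lofedele   [intervocalic voicing]
  giving Luvas lofedele.
Luvas 'lofedele' matches the regular reflex exactly, so the pair is cognate.

yes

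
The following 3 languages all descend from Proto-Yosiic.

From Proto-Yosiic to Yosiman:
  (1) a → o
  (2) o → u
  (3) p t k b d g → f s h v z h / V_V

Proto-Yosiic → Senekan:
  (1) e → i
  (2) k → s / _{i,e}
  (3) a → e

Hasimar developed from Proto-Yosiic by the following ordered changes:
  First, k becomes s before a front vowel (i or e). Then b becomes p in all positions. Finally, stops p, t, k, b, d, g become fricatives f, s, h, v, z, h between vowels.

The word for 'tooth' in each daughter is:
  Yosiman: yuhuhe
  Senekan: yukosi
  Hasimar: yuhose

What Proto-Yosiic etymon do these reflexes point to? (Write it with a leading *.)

*yukoke

Position 4: Yosiman has u, Senekan has o, Hasimar has o. Senekan preserves o here (none of its changes turn any other segment into o), so the proto-segment is *o.
Position 5: Yosiman has h, Senekan has s, Hasimar has s. Taking the neighbouring segments as reconstructed: Yosiman h could go back to *k or *g or *h; Senekan s could go back to *k or *s; Hasimar s could go back to *t or *k or *s — the one source consistent with every daughter is *k.
Position 3: Yosiman has h, Senekan has k, Hasimar has h. Senekan preserves k here (none of its changes turn any other segment into k), so the proto-segment is *k.
Verify the candidate proto-form against each daughter:
Yosiman: start from *yukoke.
  rule 1: no change — yukoke
  rule 2 (vowel merger): yukoke → yukuke
  rule 3 (intervocalic lenition): yukuke → yuhuhe
  ⇒ Yosiman yuhuhe
Senekan: *yukoke > yukoki > yukosi  (by vowel merger, palatalisation)
Hasimar: start from *yukoke.
  rule 1 (palatalisation): yukoke → yukose
  rule 2: no change — yukose
  rule 3 (intervocalic lenition): yukose → yuhose
  ⇒ Hasimar yuhose
No other proto-form is consistent with every reflex, so the reconstruction is *yukoke.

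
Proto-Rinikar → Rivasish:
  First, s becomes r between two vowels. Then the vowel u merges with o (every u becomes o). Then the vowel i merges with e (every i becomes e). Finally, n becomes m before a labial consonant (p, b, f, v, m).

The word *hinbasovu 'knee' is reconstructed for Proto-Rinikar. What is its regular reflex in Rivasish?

Rivasish: *hinbasovu
  hinbasovu → hinbarovu   [rhotacism]
  hinbarovu → hinbarovo   [vowel merger]
  hinbarovo → henbarovo   [vowel merger]
  henbarovo → hembarovo   [nasal place assimilation]
  giving Rivasish hembarovo.

hembarovo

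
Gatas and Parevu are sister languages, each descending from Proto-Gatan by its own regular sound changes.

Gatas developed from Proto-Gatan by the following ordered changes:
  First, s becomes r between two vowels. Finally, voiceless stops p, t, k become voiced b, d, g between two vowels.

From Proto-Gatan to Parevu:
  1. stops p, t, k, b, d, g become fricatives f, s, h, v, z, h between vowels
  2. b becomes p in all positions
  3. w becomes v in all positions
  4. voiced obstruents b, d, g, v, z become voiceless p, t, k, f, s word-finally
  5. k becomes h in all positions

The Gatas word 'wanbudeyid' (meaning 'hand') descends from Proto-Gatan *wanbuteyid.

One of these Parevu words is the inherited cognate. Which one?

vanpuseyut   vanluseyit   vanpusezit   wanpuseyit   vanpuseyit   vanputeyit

Parevu: *wanbuteyid > wanbuseyid > wanpuseyid > vanpuseyid > vanpuseyit  (by intervocalic lenition, unconditioned shift, unconditioned shift, final devoicing)
The other candidates each miss or misapply at least one Parevu change.

vanpuseyit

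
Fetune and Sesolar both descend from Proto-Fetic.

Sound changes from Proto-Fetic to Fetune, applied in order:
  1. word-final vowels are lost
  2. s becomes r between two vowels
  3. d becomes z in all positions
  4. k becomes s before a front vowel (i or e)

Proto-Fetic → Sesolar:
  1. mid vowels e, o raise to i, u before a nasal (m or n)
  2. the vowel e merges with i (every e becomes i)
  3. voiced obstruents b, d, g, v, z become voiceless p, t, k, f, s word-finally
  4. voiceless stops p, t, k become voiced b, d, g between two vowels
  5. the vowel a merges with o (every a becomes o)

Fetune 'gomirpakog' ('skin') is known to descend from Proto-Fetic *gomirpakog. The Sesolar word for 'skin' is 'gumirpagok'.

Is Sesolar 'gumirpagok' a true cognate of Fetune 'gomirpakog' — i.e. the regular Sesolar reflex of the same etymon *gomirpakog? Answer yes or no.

Derive the expected Sesolar reflex of *gomirpakog:
Sesolar: start from *gomirpakog.
  rule 1 (pre-nasal raising): gomirpakog → gumirpakog
  rule 2: no change — gumirpakog
  rule 3 (final devoicing): gumirpakog → gumirpakok
  rule 4 (intervocalic voicing): gumirpakok → gumirpagok
  rule 5 (vowel merger): gumirpagok → gumirpogok
  ⇒ Sesolar gumirpogok
The regular Sesolar reflex would be 'gumirpogok', but the attested form is 'gumirpagok'. The correspondence is irregular, so they are not cognates (the Sesolar form has a different source).

no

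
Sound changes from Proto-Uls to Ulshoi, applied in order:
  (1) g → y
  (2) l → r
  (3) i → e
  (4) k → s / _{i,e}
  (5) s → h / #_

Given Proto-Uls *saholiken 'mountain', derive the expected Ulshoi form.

Ulshoi: *saholiken
  saholiken (rule 1 does not apply)
  saholiken → sahoriken   [unconditioned shift]
  sahoriken → sahoreken   [vowel merger]
  sahoreken → sahoresen   [palatalisation]
  sahoresen → hahoresen   [debuccalisation]
  giving Ulshoi hahoresen.

hahoresen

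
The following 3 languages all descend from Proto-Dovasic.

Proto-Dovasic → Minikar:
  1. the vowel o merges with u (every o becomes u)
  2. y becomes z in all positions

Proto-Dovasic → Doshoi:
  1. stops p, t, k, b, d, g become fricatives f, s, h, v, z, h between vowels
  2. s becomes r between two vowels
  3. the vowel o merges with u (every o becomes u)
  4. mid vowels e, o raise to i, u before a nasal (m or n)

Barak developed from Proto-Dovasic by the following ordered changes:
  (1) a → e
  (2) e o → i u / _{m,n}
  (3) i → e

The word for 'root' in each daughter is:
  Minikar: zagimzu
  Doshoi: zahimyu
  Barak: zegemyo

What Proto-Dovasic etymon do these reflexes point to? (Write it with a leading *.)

*zagimyo

Position 6: Minikar has z, Doshoi has y, Barak has y. Doshoi preserves y here (none of its changes turn any other segment into y), so the proto-segment is *y.
Position 2: Minikar has a, Doshoi has a, Barak has e. Minikar preserves a here (none of its changes turn any other segment into a), so the proto-segment is *a.
Position 4: Minikar has i, Doshoi has i, Barak has e. Minikar preserves i here (none of its changes turn any other segment into i), so the proto-segment is *i.
Verify the candidate proto-form against each daughter:
Minikar: start from *zagimyo.
  rule 1 (vowel merger): zagimyo → zagimyu
  rule 2 (unconditioned shift): zagimyu → zagimzu
  ⇒ Minikar zagimzu
Doshoi: *zagimyo > zahimyo > zahimyu  (by intervocalic lenition, vowel merger)
Barak: *zagimyo > zegimyo > zegemyo  (by vowel merger, vowel merger)
*zagimyo is the unique common source.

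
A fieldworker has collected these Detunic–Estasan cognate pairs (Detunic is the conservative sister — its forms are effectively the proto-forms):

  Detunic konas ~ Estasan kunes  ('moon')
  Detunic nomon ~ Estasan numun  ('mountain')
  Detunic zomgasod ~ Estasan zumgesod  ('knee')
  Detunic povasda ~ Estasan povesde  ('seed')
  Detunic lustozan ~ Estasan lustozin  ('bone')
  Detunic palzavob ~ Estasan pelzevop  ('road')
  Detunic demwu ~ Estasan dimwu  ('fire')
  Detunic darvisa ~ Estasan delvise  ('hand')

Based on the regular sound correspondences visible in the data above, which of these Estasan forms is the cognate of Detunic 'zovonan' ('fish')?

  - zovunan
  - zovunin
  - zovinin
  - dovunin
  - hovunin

konas ~ kunes, nomon ~ numun — Detunic o corresponds to Estasan u after a consonant, before a nasal.
lustozan ~ lustozin — Detunic a corresponds to Estasan i after a consonant, before a nasal.
Applying these to Detunic 'zovonan':
  zovonan → zovunan   (o→u after a consonant, before a nasal)
  zovunan → zovunin   (a→i after a consonant, before a nasal)
So the Estasan cognate is 'zovunin'.

zovunin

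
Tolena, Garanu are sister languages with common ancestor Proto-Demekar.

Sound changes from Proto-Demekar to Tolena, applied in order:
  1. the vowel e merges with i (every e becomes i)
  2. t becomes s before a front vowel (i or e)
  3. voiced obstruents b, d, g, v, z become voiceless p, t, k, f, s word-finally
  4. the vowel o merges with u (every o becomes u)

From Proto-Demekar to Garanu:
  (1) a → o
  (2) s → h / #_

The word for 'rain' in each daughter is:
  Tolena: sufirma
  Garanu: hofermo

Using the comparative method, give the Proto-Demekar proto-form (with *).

*soferma

Position 7: Tolena has a, Garanu has o. Tolena preserves a here (none of its changes turn any other segment into a), so the proto-segment is *a.
Position 4: Tolena has i, Garanu has e. Garanu preserves e here (none of its changes turn any other segment into e), so the proto-segment is *e.
This points to *soferma. Verify forward in each daughter:
Tolena: start from *soferma.
  rule 1 (vowel merger): soferma → sofirma
  rule 2: no change — sofirma
  rule 3: no change — sofirma
  rule 4 (vowel merger): sofirma → sufirma
  ⇒ Tolena sufirma
Garanu: *soferma > sofermo > hofermo  (by vowel merger, debuccalisation)
No other proto-form is consistent with every reflex, so the reconstruction is *soferma.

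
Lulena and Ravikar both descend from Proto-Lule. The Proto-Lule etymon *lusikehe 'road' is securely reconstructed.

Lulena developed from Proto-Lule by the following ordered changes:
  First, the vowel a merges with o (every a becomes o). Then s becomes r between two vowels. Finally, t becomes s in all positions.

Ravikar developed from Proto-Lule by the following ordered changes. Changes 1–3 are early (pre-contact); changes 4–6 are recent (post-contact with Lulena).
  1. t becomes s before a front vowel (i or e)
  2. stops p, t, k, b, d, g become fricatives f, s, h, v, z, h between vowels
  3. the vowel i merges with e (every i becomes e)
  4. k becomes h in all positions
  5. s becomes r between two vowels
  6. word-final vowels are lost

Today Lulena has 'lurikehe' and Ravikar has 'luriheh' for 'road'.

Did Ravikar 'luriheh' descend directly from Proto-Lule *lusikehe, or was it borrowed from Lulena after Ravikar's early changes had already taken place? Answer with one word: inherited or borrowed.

If inherited, *lusikehe would pass through all of Ravikar's changes:
Ravikar: start from *lusikehe.
  rule 1: no change — lusikehe
  rule 2 (intervocalic lenition): lusikehe → lusihehe
  rule 3 (vowel merger): lusihehe → lusehehe
  rule 4: no change — lusehehe
  rule 5 (rhotacism): lusehehe → lurehehe
  rule 6 (apocope): lurehehe → lureheh
  ⇒ Ravikar lureheh
If borrowed from Lulena 'lurikehe' after the early changes, it would undergo only the recent ones:
  rule 4 (unconditioned shift): lurikehe → lurihehe
  rule 5 (rhotacism): no change (lurihehe)
  rule 6 (apocope): lurihehe → luriheh
  ⇒ as a loan: luriheh
Ravikar 'luriheh' matches the loan outcome 'luriheh', not the inherited 'lureheh' — it skipped the early Ravikar changes, so it was borrowed from Lulena.

borrowed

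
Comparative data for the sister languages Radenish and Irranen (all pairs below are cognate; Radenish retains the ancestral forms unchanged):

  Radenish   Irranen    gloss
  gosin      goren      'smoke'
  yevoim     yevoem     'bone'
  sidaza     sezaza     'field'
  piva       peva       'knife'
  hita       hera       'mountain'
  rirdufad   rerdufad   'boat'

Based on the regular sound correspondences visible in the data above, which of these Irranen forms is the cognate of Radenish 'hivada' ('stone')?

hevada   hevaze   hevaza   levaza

piva ~ peva — Radenish i corresponds to Irranen e after a consonant, before a labial obstruent.
sidaza ~ sezaza — Radenish d corresponds to Irranen z between vowels (before a back vowel).
Applying these to Radenish 'hivada':
  hivada → hevada   (i→e after a consonant, before a labial obstruent)
  hevada → hevaza   (d→z between vowels (before a back vowel))
So the Irranen cognate is 'hevaza'.

hevaza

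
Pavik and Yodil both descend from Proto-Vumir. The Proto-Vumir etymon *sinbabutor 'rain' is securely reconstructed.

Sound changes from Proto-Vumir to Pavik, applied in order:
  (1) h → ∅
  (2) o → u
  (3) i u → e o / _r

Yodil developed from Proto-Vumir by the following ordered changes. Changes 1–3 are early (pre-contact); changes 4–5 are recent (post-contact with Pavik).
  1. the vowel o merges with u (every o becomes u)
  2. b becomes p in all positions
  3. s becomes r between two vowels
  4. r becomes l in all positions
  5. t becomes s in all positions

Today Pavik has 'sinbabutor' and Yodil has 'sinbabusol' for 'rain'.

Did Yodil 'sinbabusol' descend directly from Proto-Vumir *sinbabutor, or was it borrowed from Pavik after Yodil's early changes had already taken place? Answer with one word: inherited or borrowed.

borrowed

If inherited, *sinbabutor would pass through all of Yodil's changes:
Yodil: *sinbabutor > sinbabutur > sinpaputur > sinpaputul > sinpapusul  (by vowel merger, unconditioned shift, unconditioned shift, unconditioned shift)
If borrowed from Pavik 'sinbabutor' after the early changes, it would undergo only the recent ones:
  rule 4 (unconditioned shift): sinbabutor → sinbabutol
  rule 5 (unconditioned shift): sinbabutol → sinbabusol
  ⇒ as a loan: sinbabusol
Yodil 'sinbabusol' matches the loan outcome 'sinbabusol', not the inherited 'sinpapusul' — it skipped the early Yodil changes, so it was borrowed from Pavik.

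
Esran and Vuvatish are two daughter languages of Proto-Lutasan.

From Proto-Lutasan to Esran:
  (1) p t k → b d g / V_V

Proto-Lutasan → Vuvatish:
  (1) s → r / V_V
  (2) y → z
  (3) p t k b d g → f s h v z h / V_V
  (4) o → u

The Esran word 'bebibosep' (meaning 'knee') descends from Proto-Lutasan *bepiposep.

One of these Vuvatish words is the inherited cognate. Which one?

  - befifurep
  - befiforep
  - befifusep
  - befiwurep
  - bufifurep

befifurep

Vuvatish: start from *bepiposep.
  rule 1 (rhotacism): bepiposep → bepiporep
  rule 2: no change — bepiporep
  rule 3 (intervocalic lenition): bepiporep → befiforep
  rule 4 (vowel merger): befiforep → befifurep
  ⇒ Vuvatish befifurep
The other candidates each miss or misapply at least one Vuvatish change.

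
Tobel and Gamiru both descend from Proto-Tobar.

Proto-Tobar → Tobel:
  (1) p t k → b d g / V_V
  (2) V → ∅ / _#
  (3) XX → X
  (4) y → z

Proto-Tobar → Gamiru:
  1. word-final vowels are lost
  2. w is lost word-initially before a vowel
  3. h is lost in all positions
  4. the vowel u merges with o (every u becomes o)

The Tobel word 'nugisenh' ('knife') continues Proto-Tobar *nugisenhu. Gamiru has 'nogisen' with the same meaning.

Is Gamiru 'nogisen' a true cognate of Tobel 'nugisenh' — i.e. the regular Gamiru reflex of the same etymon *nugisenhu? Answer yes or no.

yes

Derive the expected Gamiru reflex of *nugisenhu:
Gamiru: *nugisenhu
  nugisenhu → nugisenh   [apocope]
  nugisenh (rule 2 does not apply)
  nugisenh → nugisen   [h-loss]
  nugisen → nogisen   [vowel merger]
  giving Gamiru nogisen.
Gamiru 'nogisen' matches the regular reflex exactly, so the pair is cognate.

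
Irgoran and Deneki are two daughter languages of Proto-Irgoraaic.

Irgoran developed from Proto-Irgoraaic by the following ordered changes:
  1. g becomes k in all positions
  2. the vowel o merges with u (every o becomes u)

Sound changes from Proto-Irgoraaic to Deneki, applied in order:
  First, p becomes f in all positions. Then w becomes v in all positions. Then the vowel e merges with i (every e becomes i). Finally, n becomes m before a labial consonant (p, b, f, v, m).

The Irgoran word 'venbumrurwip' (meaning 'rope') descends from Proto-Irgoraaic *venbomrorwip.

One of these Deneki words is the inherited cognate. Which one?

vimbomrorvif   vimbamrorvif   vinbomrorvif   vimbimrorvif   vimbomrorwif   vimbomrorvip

vimbomrorvif

Deneki: *venbomrorwip
  venbomrorwip → venbomrorwif   [unconditioned shift]
  venbomrorwif → venbomrorvif   [unconditioned shift]
  venbomrorvif → vinbomrorvif   [vowel merger]
  vinbomrorvif → vimbomrorvif   [nasal place assimilation]
  giving Deneki vimbomrorvif.
Only 'vimbomrorvif' matches the regular Deneki development of *venbomrorwip.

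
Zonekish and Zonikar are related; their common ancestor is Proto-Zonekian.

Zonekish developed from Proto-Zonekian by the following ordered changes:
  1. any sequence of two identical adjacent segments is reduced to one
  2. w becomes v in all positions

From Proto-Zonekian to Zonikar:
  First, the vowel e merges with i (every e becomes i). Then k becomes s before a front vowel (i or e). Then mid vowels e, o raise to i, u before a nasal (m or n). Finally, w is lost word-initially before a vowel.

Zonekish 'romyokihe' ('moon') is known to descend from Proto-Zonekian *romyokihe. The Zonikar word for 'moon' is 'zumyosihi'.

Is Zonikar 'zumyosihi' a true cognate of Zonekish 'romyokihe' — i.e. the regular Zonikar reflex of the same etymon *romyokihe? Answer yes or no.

no

Derive the expected Zonikar reflex of *romyokihe:
Zonikar: *romyokihe > romyokihi > romyosihi > rumyosihi  (by vowel merger, palatalisation, pre-nasal raising)
The regular Zonikar reflex would be 'rumyosihi', but the attested form is 'zumyosihi'. The correspondence is irregular, so they are not cognates (the Zonikar form has a different source).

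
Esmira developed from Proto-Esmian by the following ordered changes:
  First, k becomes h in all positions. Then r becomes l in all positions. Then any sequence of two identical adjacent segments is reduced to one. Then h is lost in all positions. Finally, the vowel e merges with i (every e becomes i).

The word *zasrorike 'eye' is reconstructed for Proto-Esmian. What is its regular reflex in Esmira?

zaslolii

Esmira: *zasrorike
  zasrorike → zasrorihe   [unconditioned shift]
  zasrorihe → zaslolihe   [unconditioned shift]
  zaslolihe (rule 3 does not apply)
  zaslolihe → zaslolie   [h-loss]
  zaslolie → zaslolii   [vowel merger]
  giving Esmira zaslolii.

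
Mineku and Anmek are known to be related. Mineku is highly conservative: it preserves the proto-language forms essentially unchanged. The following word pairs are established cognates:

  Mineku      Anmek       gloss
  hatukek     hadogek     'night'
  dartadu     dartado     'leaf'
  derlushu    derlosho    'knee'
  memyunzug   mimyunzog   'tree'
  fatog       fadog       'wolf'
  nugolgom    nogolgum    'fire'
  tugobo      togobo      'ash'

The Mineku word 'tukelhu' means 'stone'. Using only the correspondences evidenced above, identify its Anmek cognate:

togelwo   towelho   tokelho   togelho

togelho

hatukek ~ hadogek, derlushu ~ derlosho — Mineku u corresponds to Anmek o after a consonant, before a consonant other than r, m, n, p, b, f, v.
hatukek ~ hadogek — Mineku k corresponds to Anmek g between vowels (before a front vowel).
dartadu ~ dartado, derlushu ~ derlosho — Mineku u corresponds to Anmek o word-finally.
Applying these to Mineku 'tukelhu':
  tukelhu → tokelhu   (u→o after a consonant, before a consonant other than r, m, n, p, b, f, v)
  tokelhu → togelhu   (k→g between vowels (before a front vowel))
  togelhu → togelho   (u→o word-finally)
So the Anmek cognate is 'togelho'.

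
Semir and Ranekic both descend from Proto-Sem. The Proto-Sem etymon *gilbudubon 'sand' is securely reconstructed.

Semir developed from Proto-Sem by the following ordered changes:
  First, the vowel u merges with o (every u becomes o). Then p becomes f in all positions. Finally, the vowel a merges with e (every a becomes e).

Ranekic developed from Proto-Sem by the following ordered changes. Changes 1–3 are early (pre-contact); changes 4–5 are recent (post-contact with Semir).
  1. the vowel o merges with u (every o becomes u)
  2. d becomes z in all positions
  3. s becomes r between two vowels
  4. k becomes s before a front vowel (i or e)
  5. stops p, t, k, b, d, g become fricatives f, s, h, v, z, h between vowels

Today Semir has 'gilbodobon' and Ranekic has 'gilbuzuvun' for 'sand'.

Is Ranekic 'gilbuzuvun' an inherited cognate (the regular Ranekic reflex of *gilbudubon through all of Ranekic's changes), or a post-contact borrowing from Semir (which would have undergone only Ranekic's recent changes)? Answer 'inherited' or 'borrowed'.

If inherited, *gilbudubon would pass through all of Ranekic's changes:
Ranekic: start from *gilbudubon.
  rule 1 (vowel merger): gilbudubon → gilbudubun
  rule 2 (unconditioned shift): gilbudubun → gilbuzubun
  rule 3: no change — gilbuzubun
  rule 4: no change — gilbuzubun
  rule 5 (intervocalic lenition): gilbuzubun → gilbuzuvun
  ⇒ Ranekic gilbuzuvun
If borrowed from Semir 'gilbodobon' after the early changes, it would undergo only the recent ones:
  rule 4 (palatalisation): no change (gilbodobon)
  rule 5 (intervocalic lenition): gilbodobon → gilbozovon
  ⇒ as a loan: gilbozovon
Ranekic 'gilbuzuvun' matches the inherited outcome exactly, so it is an inherited cognate, not a loan.

inherited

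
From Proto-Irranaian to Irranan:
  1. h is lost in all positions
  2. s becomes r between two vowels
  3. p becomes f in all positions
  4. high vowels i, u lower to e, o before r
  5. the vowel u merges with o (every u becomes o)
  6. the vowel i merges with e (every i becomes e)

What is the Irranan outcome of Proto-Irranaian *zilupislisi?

zelofeslere

Irranan: *zilupislisi > zilupisliri > zilufisliri > zilufisleri > zilofisleri > zelofeslere  (by rhotacism, unconditioned shift, pre-rhotic lowering, vowel merger, vowel merger)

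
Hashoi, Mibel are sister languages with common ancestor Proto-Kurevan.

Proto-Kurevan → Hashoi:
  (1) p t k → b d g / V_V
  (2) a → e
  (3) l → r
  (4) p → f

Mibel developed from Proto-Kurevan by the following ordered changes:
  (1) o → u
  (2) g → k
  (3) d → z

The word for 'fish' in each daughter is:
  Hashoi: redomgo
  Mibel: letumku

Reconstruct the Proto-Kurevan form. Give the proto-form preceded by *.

*letomgo

Position 7: Hashoi has o, Mibel has u. Hashoi preserves o here (none of its changes turn any other segment into o), so the proto-segment is *o.
Position 3: Hashoi has d, Mibel has t. Mibel preserves t here (none of its changes turn any other segment into t), so the proto-segment is *t.
This points to *letomgo. Verify forward in each daughter:
Hashoi: *letomgo
  letomgo → ledomgo   [intervocalic voicing]
  ledomgo (rule 2 does not apply)
  ledomgo → redomgo   [unconditioned shift]
  redomgo (rule 4 does not apply)
  giving Hashoi redomgo.
Mibel: start from *letomgo.
  rule 1 (vowel merger): letomgo → letumgu
  rule 2 (unconditioned shift): letumgu → letumku
  rule 3: no change — letumku
  ⇒ Mibel letumku
No other proto-form is consistent with every reflex, so the reconstruction is *letomgo.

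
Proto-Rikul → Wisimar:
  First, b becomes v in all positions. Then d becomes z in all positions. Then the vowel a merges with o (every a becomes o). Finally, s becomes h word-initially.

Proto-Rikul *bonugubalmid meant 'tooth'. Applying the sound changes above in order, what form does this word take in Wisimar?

vonuguvolmiz

Wisimar: *bonugubalmid
  bonugubalmid → vonuguvalmid   [unconditioned shift]
  vonuguvalmid → vonuguvalmiz   [unconditioned shift]
  vonuguvalmiz → vonuguvolmiz   [vowel merger]
  vonuguvolmiz (rule 4 does not apply)
  giving Wisimar vonuguvolmiz.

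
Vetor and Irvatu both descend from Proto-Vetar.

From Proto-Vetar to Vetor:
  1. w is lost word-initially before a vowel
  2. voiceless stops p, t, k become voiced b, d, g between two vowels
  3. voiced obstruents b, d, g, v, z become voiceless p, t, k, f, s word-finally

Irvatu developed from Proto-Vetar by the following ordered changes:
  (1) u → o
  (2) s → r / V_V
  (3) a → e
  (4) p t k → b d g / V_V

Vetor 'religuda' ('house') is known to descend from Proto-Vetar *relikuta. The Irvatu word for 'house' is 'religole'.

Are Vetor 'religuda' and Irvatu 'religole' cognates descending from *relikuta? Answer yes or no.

no

Derive the expected Irvatu reflex of *relikuta:
Irvatu: start from *relikuta.
  rule 1 (vowel merger): relikuta → relikota
  rule 2: no change — relikota
  rule 3 (vowel merger): relikota → relikote
  rule 4 (intervocalic voicing): relikote → religode
  ⇒ Irvatu religode
The regular Irvatu reflex would be 'religode', but the attested form is 'religole'. The correspondence is irregular, so they are not cognates (the Irvatu form has a different source).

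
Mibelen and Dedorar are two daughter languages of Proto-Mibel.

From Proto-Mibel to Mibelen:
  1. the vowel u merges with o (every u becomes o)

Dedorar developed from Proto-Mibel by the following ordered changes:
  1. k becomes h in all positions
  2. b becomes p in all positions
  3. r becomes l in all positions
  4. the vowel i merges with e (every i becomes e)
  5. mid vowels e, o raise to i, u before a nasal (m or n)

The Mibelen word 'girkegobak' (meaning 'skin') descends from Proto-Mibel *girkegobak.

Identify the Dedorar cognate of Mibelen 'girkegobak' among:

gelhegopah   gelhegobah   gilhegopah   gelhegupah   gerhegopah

Dedorar: *girkegobak > girhegobah > girhegopah > gilhegopah > gelhegopah  (by unconditioned shift, unconditioned shift, unconditioned shift, vowel merger)
The other candidates each miss or misapply at least one Dedorar change.

gelhegopah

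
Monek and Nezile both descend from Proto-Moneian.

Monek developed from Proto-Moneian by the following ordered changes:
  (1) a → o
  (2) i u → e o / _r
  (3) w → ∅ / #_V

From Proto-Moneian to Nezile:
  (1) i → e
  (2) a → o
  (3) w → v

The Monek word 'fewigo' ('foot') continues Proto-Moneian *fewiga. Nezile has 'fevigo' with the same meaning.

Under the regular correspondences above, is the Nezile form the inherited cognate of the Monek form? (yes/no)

no

Derive the expected Nezile reflex of *fewiga:
Nezile: start from *fewiga.
  rule 1 (vowel merger): fewiga → fewega
  rule 2 (vowel merger): fewega → fewego
  rule 3 (unconditioned shift): fewego → fevego
  ⇒ Nezile fevego
The regular Nezile reflex would be 'fevego', but the attested form is 'fevigo'. The correspondence is irregular, so they are not cognates (the Nezile form has a different source).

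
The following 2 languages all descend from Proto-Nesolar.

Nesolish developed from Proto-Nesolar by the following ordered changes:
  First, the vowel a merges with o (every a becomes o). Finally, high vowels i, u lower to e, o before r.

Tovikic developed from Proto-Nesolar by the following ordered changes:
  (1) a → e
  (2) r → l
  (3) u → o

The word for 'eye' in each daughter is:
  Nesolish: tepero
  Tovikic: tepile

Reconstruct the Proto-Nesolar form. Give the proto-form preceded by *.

Position 4: Nesolish has e, Tovikic has i. Tovikic preserves i here (none of its changes turn any other segment into i), so the proto-segment is *i.
Position 5: Nesolish has r, Tovikic has l. Nesolish preserves r here (none of its changes turn any other segment into r), so the proto-segment is *r.
Position 6: Nesolish has o, Tovikic has e. Taking the neighbouring segments as reconstructed: Nesolish o could go back to *a or *o; Tovikic e could go back to *a or *e — the one source consistent with every daughter is *a.
Verify the candidate proto-form against each daughter:
Nesolish: *tepira
  tepira → tepiro   [vowel merger]
  tepiro → tepero   [pre-rhotic lowering]
  giving Nesolish tepero.
Tovikic: *tepira
  tepira → tepire   [vowel merger]
  tepire → tepile   [unconditioned shift]
  tepile (rule 3 does not apply)
  giving Tovikic tepile.
*tepira is the unique common source.

*tepira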